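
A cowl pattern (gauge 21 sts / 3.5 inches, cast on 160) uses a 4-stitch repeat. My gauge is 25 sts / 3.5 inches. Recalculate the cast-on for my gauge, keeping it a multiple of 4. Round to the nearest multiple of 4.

160 × 25 / 21 = 190.48.
Nearest multiple of 4: 192.

CO 192 sts.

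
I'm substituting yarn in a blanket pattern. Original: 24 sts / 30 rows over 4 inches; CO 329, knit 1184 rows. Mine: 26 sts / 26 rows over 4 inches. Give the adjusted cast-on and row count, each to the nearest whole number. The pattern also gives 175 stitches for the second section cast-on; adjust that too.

Cast on 356 stitches; work 1026 rows; second section cast-on 190 stitches.

Stitches: 329 × 26/24 = 356.42 → 356.
Rows: 1184 × 26/30 = 1026.13 → 1026.
second section cast-on: 175 × 26/24 = 189.58 → 190.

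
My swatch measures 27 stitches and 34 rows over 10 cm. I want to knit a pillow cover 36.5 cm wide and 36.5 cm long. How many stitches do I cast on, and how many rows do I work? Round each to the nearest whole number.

Cast on 99 stitches and work 124 rows.

Stitch gauge = 27/10 = 2.7 sts/cm; 36.5 × 2.7 = 98.55 → 99 sts.
Row gauge = 34/10 = 3.4 rows/cm; 36.5 × 3.4 = 124.10 → 124 rows.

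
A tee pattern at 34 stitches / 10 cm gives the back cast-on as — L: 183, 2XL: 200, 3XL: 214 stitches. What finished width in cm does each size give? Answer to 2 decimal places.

34/10 = 3.4 sts per cm.
L: 183 / 3.4 = 53.824 → 53.82 cm.
2XL: 200 / 3.4 = 58.824 → 58.82 cm.
3XL: 214 / 3.4 = 62.941 → 62.94 cm.

L 53.82 cm; 2XL 58.82 cm; 3XL 62.94 cm.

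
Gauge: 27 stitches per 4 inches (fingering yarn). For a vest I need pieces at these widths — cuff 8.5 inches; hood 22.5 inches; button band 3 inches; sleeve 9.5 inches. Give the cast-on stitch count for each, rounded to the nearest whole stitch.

cuff 57; hood 152; button band 20; sleeve 64.

Rate = 27/4 = 6.75 sts per in.
cuff: 8.5 × 6.75 = 57.38 → 57.
hood: 22.5 × 6.75 = 151.88 → 152.
button band: 3 × 6.75 = 20.25 → 20.
sleeve: 9.5 × 6.75 = 64.12 → 64.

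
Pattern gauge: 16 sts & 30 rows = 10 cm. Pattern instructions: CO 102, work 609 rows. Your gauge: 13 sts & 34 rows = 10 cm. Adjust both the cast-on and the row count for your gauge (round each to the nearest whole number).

Cast on 83 stitches; work 690 rows.

Stitches: 102 × 13/16 = 82.88 → 83.
Rows: 609 × 34/30 = 690.20 → 690.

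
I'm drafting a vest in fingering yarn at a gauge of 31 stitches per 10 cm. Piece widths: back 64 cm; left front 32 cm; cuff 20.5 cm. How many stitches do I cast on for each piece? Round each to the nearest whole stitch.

back 198; left front 99; cuff 64.

Rate = 31/10 = 3.1 sts per cm.
back: 64 × 3.1 = 198.40 → 198.
left front: 32 × 3.1 = 99.20 → 99.
cuff: 20.5 × 3.1 = 63.55 → 64.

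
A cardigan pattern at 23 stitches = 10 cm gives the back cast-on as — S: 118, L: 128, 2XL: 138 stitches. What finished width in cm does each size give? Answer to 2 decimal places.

S 51.30 cm; L 55.65 cm; 2XL 60.00 cm.

23/10 = 2.3 sts per cm.
S: 118 / 2.3 = 51.304 → 51.30 cm.
L: 128 / 2.3 = 55.652 → 55.65 cm.
2XL: 138 / 2.3 = 60.000 → 60.00 cm.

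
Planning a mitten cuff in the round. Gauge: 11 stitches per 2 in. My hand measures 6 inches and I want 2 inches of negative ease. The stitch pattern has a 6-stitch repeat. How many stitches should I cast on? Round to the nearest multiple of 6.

CO 24 sts.

Finished = 6 − 2 = 4 inches.
11 / 2 = 5.5 sts/in.
4 × 5.5 = 22.00 sts.
Nearest multiple of 6: 24.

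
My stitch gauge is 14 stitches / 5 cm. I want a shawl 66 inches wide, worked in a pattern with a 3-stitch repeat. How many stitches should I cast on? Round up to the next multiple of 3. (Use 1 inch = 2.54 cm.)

CO 471 sts.

66 in = 66 × 2.54 = 167.64 cm.
14 / 5 = 2.8 sts/cm.
167.64 × 2.8 = 469.39 sts.
→ 471.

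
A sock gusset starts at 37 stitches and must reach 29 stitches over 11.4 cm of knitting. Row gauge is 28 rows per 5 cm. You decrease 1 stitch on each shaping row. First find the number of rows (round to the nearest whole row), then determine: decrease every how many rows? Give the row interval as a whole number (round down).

Rows = 11.4 × 5.6 = 63.8 → 64 rows.
Stitches to remove: 8 → 8 shaping rows (at 1 st each).
64 / 8 = 8.00 → every 8 rows.

Decrease every 8th row.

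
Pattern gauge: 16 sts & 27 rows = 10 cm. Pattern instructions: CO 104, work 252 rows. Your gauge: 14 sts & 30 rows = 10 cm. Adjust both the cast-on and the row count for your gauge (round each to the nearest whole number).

Cast on 91 stitches; work 280 rows.

Stitches: 104 × 14/16 = 91.00 → 91.
Rows: 252 × 30/27 = 280.00 → 280.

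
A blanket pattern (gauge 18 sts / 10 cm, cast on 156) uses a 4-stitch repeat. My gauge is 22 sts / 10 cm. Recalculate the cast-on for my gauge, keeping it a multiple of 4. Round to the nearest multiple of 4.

192 stitches.

156 × 22 / 18 = 190.67.
Nearest multiple of 4: 192.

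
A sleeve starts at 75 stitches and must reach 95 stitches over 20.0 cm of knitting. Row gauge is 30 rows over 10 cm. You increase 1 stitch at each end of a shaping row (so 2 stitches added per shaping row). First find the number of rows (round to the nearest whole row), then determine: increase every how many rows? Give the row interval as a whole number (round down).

Rows = 20.0 × 3 = 60.0 → 60 rows.
Stitches to add: 20 → 10 shaping rows (at 2 st each).
60 / 10 = 6.00 → every 6 rows.

Increase every 6th row.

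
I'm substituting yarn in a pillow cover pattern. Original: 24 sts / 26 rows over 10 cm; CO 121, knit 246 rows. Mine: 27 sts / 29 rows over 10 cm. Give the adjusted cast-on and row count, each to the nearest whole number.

Cast on 136 stitches; work 274 rows.

Stitches: 121 × 27/24 = 136.12 → 136.
Rows: 246 × 29/26 = 274.38 → 274.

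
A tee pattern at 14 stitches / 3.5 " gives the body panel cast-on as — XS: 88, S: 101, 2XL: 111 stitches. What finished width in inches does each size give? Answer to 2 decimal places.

14/3.5 = 4 sts per in.
XS: 88 / 4 = 22.000 → 22.00 in.
S: 101 / 4 = 25.250 → 25.25 in.
2XL: 111 / 4 = 27.750 → 27.75 in.

XS 22.00 inches; S 25.25 inches; 2XL 27.75 inches.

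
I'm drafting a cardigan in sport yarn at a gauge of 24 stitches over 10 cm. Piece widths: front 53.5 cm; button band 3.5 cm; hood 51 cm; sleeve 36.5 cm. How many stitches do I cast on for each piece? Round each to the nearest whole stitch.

front 128; button band 8; hood 122; sleeve 88.

Rate = 24/10 = 2.4 sts per cm.
front: 53.5 × 2.4 = 128.40 → 128.
button band: 3.5 × 2.4 = 8.40 → 8.
hood: 51 × 2.4 = 122.40 → 122.
sleeve: 36.5 × 2.4 = 87.60 → 88.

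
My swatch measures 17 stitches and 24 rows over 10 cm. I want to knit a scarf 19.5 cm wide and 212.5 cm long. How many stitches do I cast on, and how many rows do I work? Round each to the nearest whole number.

Cast on 33 stitches and work 510 rows.

Stitch gauge = 17/10 = 1.7 sts/cm; 19.5 × 1.7 = 33.15 → 33 sts.
Row gauge = 24/10 = 2.4 rows/cm; 212.5 × 2.4 = 510.00 → 510 rows.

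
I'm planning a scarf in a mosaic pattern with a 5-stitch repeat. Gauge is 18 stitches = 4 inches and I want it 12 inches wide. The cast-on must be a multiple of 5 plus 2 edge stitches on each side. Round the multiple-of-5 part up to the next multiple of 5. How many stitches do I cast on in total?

18 / 4 = 4.5 sts per inch.
12 × 4.5 = 54.00 sts.
Less 4 edge sts → 50.00 for the repeat.
Next multiple of 5: 50.
Add back 4 edge sts → 54.

CO 54 sts.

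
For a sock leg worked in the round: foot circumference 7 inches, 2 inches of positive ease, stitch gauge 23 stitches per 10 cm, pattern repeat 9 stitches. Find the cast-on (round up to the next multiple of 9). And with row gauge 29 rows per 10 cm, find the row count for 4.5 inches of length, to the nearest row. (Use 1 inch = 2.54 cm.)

Finished = 7 + 2 = 9 inches.
9 inches × 2.54 = 22.86 cm.
23/10 = 2.3 sts per cm; 22.86 × 2.3 = 52.58 sts.
Next multiple of 9 → 54.
4.5 inches = 11.43 cm; × 2.9 = 33.15 → 33 rows.

Cast on 54 stitches; work 33 rows.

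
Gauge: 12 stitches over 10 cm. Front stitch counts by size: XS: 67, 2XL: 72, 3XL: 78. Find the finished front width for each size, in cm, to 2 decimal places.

12/10 = 1.2 sts per cm.
XS: 67 / 1.2 = 55.833 → 55.83 cm.
2XL: 72 / 1.2 = 60.000 → 60.00 cm.
3XL: 78 / 1.2 = 65.000 → 65.00 cm.

XS 55.83 cm; 2XL 60.00 cm; 3XL 65.00 cm.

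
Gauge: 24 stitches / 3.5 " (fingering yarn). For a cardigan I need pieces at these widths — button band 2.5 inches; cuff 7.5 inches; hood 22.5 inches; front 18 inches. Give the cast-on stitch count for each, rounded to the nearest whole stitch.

button band 17; cuff 51; hood 154; front 123.

Rate = 24/3.5 = 6.857 sts per in.
button band: 2.5 × 6.857 = 17.14 → 17.
cuff: 7.5 × 6.857 = 51.43 → 51.
hood: 22.5 × 6.857 = 154.29 → 154.
front: 18 × 6.857 = 123.43 → 123.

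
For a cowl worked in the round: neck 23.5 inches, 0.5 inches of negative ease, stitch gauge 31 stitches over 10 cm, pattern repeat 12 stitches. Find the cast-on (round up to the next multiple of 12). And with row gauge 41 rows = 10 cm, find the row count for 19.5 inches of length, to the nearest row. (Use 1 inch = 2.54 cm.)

Cast on 192 stitches; work 203 rows.

Finished = 23.5 − 0.5 = 23 inches.
23 inches × 2.54 = 58.42 cm.
31/10 = 3.1 sts per cm; 58.42 × 3.1 = 181.10 sts.
Next multiple of 12 → 192.
19.5 inches = 49.53 cm; × 4.1 = 203.07 → 203 rows.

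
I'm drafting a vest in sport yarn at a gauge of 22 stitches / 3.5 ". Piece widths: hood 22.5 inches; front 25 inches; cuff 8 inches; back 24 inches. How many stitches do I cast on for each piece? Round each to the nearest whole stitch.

hood 141; front 157; cuff 50; back 151.

Rate = 22/3.5 = 6.286 sts per in.
hood: 22.5 × 6.286 = 141.43 → 141.
front: 25 × 6.286 = 157.14 → 157.
cuff: 8 × 6.286 = 50.29 → 50.
back: 24 × 6.286 = 150.86 → 151.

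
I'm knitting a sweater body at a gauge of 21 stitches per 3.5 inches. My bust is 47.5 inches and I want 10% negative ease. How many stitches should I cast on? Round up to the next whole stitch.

257 stitches.

Finished = 47.5 × 0.90 = 42.75 in.
21 / 3.5 = 6 sts per inch.
42.75 × 6 = 256.50 sts.
→ 257 sts.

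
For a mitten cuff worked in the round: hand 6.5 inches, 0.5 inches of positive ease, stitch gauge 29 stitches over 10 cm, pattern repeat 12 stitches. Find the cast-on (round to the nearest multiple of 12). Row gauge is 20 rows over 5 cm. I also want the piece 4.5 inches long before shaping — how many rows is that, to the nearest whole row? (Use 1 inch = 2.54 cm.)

Cast on 48 stitches; work 46 rows.

Finished = 6.5 + 0.5 = 7 inches.
7 inches × 2.54 = 17.78 cm.
29/10 = 2.9 sts per cm; 17.78 × 2.9 = 51.56 sts.
Nearest multiple of 12 → 48.
4.5 inches = 11.43 cm; × 4 = 45.72 → 46 rows.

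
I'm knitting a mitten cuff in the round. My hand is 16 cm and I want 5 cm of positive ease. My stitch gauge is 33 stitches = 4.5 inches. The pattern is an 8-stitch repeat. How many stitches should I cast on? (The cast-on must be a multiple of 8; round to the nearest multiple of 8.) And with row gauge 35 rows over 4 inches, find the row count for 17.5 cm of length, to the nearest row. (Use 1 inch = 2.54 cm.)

Cast on 64 stitches; work 60 rows.

Finished = 16 + 5 = 21 cm.
21 cm × 1/2.54 = 8.27 inches.
33/4.5 = 7.333 sts per in; 8.27 × 7.333 = 60.63 sts.
Nearest multiple of 8 → 64.
17.5 cm = 6.89 inches; × 8.75 = 60.29 → 60 rows.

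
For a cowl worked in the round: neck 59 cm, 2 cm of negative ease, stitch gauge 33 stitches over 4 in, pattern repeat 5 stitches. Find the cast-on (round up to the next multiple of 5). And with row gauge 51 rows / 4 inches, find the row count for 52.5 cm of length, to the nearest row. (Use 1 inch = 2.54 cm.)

Finished = 59 − 2 = 57 cm.
57 cm × 1/2.54 = 22.44 inches.
33/4 = 8.25 sts per in; 22.44 × 8.25 = 185.14 sts.
Next multiple of 5 → 190.
52.5 cm = 20.67 inches; × 12.75 = 263.53 → 264 rows.

Cast on 190 stitches; work 264 rows.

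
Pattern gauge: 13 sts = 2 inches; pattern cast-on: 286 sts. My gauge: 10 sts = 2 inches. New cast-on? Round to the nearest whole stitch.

CO 220 sts.

Scale factor = 10 / 13 = 0.769.
286 × 10 / 13 = 220.00 sts.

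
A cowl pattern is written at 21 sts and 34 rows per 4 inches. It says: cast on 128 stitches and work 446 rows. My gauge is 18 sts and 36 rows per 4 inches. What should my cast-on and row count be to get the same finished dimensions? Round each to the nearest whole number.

Cast on 110 stitches; work 472 rows.

Stitches: 128 × 18/21 = 109.71 → 110.
Rows: 446 × 36/34 = 472.24 → 472.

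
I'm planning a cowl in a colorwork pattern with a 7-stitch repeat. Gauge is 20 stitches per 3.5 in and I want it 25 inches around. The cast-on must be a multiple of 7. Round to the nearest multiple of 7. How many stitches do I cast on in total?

20 / 3.5 = 5.714 sts per inch.
25 × 5.714 = 142.86 sts.
Nearest multiple of 7: 140.

CO 140 sts.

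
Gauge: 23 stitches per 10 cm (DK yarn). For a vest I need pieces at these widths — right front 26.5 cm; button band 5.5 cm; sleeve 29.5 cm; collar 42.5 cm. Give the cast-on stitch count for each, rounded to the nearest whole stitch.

right front 61; button band 13; sleeve 68; collar 98.

Rate = 23/10 = 2.3 sts per cm.
right front: 26.5 × 2.3 = 60.95 → 61.
button band: 5.5 × 2.3 = 12.65 → 13.
sleeve: 29.5 × 2.3 = 67.85 → 68.
collar: 42.5 × 2.3 = 97.75 → 98.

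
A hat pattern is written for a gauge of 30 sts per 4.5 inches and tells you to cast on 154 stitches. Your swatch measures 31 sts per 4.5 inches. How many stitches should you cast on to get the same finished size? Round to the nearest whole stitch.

Scale factor = 31 / 30 = 1.033.
154 × 31 / 30 = 159.13 sts.
→ 159 sts.

159 stitches.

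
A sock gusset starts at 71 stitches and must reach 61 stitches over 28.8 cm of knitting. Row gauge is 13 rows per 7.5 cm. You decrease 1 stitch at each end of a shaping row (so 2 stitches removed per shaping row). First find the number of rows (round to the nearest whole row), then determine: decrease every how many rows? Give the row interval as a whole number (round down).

Decrease every 10th row.

Rows = 28.8 × 1.733 = 49.9 → 50 rows.
Stitches to remove: 10 → 5 shaping rows (at 2 st each).
50 / 5 = 10.00 → every 10 rows.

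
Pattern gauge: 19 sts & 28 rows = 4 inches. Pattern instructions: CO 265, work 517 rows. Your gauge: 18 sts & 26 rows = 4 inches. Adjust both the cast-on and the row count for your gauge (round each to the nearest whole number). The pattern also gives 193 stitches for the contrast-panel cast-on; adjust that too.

Stitches: 265 × 18/19 = 251.05 → 251.
Rows: 517 × 26/28 = 480.07 → 480.
contrast-panel cast-on: 193 × 18/19 = 182.84 → 183.

Cast on 251 stitches; work 480 rows; contrast-panel cast-on 183 stitches.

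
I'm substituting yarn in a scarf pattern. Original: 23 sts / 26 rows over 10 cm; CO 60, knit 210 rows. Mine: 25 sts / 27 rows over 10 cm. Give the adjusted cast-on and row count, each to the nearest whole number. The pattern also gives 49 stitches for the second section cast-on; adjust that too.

Cast on 65 stitches; work 218 rows; second section cast-on 53 stitches.

Stitches: 60 × 25/23 = 65.22 → 65.
Rows: 210 × 27/26 = 218.08 → 218.
second section cast-on: 49 × 25/23 = 53.26 → 53.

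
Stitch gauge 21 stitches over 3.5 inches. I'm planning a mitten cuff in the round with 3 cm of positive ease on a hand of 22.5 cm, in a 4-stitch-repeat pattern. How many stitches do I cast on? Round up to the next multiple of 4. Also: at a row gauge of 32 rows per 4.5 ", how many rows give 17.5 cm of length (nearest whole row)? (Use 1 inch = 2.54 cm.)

Finished = 22.5 + 3 = 25.5 cm.
25.5 cm × 1/2.54 = 10.04 inches.
21/3.5 = 6 sts per in; 10.04 × 6 = 60.24 sts.
Next multiple of 4 → 64.
17.5 cm = 6.89 inches; × 7.111 = 48.99 → 49 rows.

Cast on 64 stitches; work 49 rows.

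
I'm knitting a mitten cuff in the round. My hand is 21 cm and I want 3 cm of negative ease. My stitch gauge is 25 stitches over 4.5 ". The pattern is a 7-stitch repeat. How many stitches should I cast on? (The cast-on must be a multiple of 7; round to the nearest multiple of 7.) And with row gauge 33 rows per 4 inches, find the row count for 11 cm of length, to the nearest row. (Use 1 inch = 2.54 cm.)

Cast on 42 stitches; work 36 rows.

Finished = 21 − 3 = 18 cm.
18 cm × 1/2.54 = 7.09 inches.
25/4.5 = 5.556 sts per in; 7.09 × 5.556 = 39.37 sts.
Nearest multiple of 7 → 42.
11 cm = 4.33 inches; × 8.25 = 35.73 → 36 rows.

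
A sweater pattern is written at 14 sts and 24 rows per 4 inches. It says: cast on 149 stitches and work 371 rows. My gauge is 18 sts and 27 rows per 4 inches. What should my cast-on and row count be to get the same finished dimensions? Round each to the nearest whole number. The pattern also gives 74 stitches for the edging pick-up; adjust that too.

Cast on 192 stitches; work 417 rows; edging pick-up 95 stitches.

Stitches: 149 × 18/14 = 191.57 → 192.
Rows: 371 × 27/24 = 417.38 → 417.
edging pick-up: 74 × 18/14 = 95.14 → 95.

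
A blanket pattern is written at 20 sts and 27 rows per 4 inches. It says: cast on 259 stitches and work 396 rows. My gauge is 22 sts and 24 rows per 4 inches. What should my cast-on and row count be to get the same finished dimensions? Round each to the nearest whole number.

Cast on 285 stitches; work 352 rows.

Stitches: 259 × 22/20 = 284.90 → 285.
Rows: 396 × 24/27 = 352.00 → 352.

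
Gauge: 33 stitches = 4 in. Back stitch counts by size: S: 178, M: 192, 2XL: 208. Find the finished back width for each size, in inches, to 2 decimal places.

S 21.58 inches; M 23.27 inches; 2XL 25.21 inches.

33/4 = 8.25 sts per in.
S: 178 / 8.25 = 21.576 → 21.58 in.
M: 192 / 8.25 = 23.273 → 23.27 in.
2XL: 208 / 8.25 = 25.212 → 25.21 in.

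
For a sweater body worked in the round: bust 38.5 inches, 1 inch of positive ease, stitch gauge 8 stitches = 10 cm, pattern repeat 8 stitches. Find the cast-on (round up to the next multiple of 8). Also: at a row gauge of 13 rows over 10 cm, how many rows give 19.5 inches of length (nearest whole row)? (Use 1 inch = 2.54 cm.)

Finished = 38.5 + 1 = 39.5 inches.
39.5 inches × 2.54 = 100.33 cm.
8/10 = 0.8 sts per cm; 100.33 × 0.8 = 80.26 sts.
Next multiple of 8 → 88.
19.5 inches = 49.53 cm; × 1.3 = 64.39 → 64 rows.

Cast on 88 stitches; work 64 rows.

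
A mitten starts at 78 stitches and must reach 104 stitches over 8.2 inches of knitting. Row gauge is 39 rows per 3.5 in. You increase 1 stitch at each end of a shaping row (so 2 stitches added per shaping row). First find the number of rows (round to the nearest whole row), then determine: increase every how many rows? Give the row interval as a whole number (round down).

Rows = 8.2 × 11.143 = 91.4 → 91 rows.
Stitches to add: 26 → 13 shaping rows (at 2 st each).
91 / 13 = 7.00 → every 7 rows.

Increase every 7th row.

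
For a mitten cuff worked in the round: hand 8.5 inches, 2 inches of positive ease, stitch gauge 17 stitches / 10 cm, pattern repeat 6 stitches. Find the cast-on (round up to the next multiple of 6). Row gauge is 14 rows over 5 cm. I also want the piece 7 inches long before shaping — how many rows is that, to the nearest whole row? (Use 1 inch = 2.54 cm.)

Finished = 8.5 + 2 = 10.5 inches.
10.5 inches × 2.54 = 26.67 cm.
17/10 = 1.7 sts per cm; 26.67 × 1.7 = 45.34 sts.
Next multiple of 6 → 48.
7 inches = 17.78 cm; × 2.8 = 49.78 → 50 rows.

Cast on 48 stitches; work 50 rows.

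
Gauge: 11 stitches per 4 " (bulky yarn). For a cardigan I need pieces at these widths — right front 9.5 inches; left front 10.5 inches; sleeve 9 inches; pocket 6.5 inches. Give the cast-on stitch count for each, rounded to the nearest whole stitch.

Rate = 11/4 = 2.75 sts per in.
right front: 9.5 × 2.75 = 26.12 → 26.
left front: 10.5 × 2.75 = 28.88 → 29.
sleeve: 9 × 2.75 = 24.75 → 25.
pocket: 6.5 × 2.75 = 17.88 → 18.

right front 26; left front 29; sleeve 25; pocket 18.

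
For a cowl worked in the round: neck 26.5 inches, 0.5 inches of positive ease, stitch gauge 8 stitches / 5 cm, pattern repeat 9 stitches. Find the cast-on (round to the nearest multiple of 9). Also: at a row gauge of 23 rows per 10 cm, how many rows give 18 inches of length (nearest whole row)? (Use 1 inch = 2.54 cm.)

Cast on 108 stitches; work 105 rows.

Finished = 26.5 + 0.5 = 27 inches.
27 inches × 2.54 = 68.58 cm.
8/5 = 1.6 sts per cm; 68.58 × 1.6 = 109.73 sts.
Nearest multiple of 9 → 108.
18 inches = 45.72 cm; × 2.3 = 105.16 → 105 rows.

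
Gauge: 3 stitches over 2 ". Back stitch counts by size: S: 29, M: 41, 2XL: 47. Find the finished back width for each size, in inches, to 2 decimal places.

S 19.33 inches; M 27.33 inches; 2XL 31.33 inches.

3/2 = 1.5 sts per in.
S: 29 / 1.5 = 19.333 → 19.33 in.
M: 41 / 1.5 = 27.333 → 27.33 in.
2XL: 47 / 1.5 = 31.333 → 31.33 in.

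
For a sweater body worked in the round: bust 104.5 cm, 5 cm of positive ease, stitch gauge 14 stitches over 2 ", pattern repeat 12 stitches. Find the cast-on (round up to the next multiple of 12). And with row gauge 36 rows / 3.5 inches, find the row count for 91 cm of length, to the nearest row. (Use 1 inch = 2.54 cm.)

Finished = 104.5 + 5 = 109.5 cm.
109.5 cm × 1/2.54 = 43.11 inches.
14/2 = 7 sts per in; 43.11 × 7 = 301.77 sts.
Next multiple of 12 → 312.
91 cm = 35.83 inches; × 10.286 = 368.50 → 369 rows.

Cast on 312 stitches; work 369 rows.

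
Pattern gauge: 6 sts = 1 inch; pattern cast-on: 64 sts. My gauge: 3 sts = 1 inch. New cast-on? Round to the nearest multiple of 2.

Scale factor = 3 / 6 = 0.500.
64 × 3 / 6 = 32.00 sts.

Cast on 32 stitches.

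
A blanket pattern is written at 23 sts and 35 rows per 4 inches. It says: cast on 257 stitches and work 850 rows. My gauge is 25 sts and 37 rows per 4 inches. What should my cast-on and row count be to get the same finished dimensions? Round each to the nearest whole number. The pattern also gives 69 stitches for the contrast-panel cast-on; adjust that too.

Stitches: 257 × 25/23 = 279.35 → 279.
Rows: 850 × 37/35 = 898.57 → 899.
contrast-panel cast-on: 69 × 25/23 = 75.00 → 75.

Cast on 279 stitches; work 899 rows; contrast-panel cast-on 75 stitches.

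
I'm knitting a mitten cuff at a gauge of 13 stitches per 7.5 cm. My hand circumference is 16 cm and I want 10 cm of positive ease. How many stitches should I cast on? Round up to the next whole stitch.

Finished = 16 + 10 = 26 cm.
13 / 7.5 = 1.733 sts per cm.
26.00 × 1.733 = 45.07 sts.
→ 46 sts.

46 stitches.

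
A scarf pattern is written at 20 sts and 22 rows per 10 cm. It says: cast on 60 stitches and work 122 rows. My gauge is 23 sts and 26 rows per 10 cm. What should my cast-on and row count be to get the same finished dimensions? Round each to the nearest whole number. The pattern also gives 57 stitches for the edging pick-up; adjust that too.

Cast on 69 stitches; work 144 rows; edging pick-up 66 stitches.

Stitches: 60 × 23/20 = 69.00 → 69.
Rows: 122 × 26/22 = 144.18 → 144.
edging pick-up: 57 × 23/20 = 65.55 → 66.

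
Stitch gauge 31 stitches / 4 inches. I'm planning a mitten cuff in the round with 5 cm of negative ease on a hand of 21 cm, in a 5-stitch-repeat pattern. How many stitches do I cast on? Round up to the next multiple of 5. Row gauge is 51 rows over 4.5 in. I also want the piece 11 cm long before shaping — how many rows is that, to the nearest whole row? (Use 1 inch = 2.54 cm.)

Finished = 21 − 5 = 16 cm.
16 cm × 1/2.54 = 6.30 inches.
31/4 = 7.75 sts per in; 6.30 × 7.75 = 48.82 sts.
Next multiple of 5 → 50.
11 cm = 4.33 inches; × 11.333 = 49.08 → 49 rows.

Cast on 50 stitches; work 49 rows.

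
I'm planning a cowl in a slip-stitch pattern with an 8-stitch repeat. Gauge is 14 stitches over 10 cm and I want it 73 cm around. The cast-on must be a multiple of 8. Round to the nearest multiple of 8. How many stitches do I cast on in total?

14 / 10 = 1.4 sts per cm.
73 × 1.4 = 102.20 sts.
Nearest multiple of 8: 104.

Cast on 104 stitches.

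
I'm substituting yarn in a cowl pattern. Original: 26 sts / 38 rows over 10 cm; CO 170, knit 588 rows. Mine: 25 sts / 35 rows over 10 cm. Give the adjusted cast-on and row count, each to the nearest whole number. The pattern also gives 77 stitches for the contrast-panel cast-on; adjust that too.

Stitches: 170 × 25/26 = 163.46 → 163.
Rows: 588 × 35/38 = 541.58 → 542.
contrast-panel cast-on: 77 × 25/26 = 74.04 → 74.

Cast on 163 stitches; work 542 rows; contrast-panel cast-on 74 stitches.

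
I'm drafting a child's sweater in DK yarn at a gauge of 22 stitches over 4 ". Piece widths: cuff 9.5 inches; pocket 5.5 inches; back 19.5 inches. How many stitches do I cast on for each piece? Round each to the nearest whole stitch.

cuff 52; pocket 30; back 107.

Rate = 22/4 = 5.5 sts per in.
cuff: 9.5 × 5.5 = 52.25 → 52.
pocket: 5.5 × 5.5 = 30.25 → 30.
back: 19.5 × 5.5 = 107.25 → 107.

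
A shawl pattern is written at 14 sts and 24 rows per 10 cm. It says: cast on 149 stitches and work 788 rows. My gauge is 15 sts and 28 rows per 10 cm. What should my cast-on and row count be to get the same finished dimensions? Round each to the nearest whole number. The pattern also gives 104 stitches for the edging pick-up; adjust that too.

Stitches: 149 × 15/14 = 159.64 → 160.
Rows: 788 × 28/24 = 919.33 → 919.
edging pick-up: 104 × 15/14 = 111.43 → 111.

Cast on 160 stitches; work 919 rows; edging pick-up 111 stitches.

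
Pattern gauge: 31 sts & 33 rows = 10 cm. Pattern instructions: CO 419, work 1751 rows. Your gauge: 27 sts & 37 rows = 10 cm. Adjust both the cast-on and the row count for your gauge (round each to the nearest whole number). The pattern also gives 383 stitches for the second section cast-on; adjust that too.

Stitches: 419 × 27/31 = 364.94 → 365.
Rows: 1751 × 37/33 = 1963.24 → 1963.
second section cast-on: 383 × 27/31 = 333.58 → 334.

Cast on 365 stitches; work 1963 rows; second section cast-on 334 stitches.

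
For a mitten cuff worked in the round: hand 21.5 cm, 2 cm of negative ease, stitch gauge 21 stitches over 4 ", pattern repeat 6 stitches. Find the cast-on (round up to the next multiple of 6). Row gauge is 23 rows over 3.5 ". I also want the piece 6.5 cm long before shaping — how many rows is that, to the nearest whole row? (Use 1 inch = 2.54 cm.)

Finished = 21.5 − 2 = 19.5 cm.
19.5 cm × 1/2.54 = 7.68 inches.
21/4 = 5.25 sts per in; 7.68 × 5.25 = 40.31 sts.
Next multiple of 6 → 42.
6.5 cm = 2.56 inches; × 6.571 = 16.82 → 17 rows.

Cast on 42 stitches; work 17 rows.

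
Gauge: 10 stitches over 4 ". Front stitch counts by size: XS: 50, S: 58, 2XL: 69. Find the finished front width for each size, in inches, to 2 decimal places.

10/4 = 2.5 sts per in.
XS: 50 / 2.5 = 20.000 → 20.00 in.
S: 58 / 2.5 = 23.200 → 23.20 in.
2XL: 69 / 2.5 = 27.600 → 27.60 in.

XS 20.00 inches; S 23.20 inches; 2XL 27.60 inches.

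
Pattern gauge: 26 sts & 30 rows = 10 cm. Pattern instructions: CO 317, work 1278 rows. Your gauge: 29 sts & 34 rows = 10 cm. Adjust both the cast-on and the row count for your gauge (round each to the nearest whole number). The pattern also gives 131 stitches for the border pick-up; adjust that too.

Stitches: 317 × 29/26 = 353.58 → 354.
Rows: 1278 × 34/30 = 1448.40 → 1448.
border pick-up: 131 × 29/26 = 146.12 → 146.

Cast on 354 stitches; work 1448 rows; border pick-up 146 stitches.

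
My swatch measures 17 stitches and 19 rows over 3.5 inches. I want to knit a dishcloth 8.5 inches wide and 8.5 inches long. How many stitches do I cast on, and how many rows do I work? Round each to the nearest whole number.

Cast on 41 stitches and work 46 rows.

Stitch gauge = 17/3.5 = 4.857 sts/in; 8.5 × 4.857 = 41.29 → 41 sts.
Row gauge = 19/3.5 = 5.429 rows/in; 8.5 × 5.429 = 46.14 → 46 rows.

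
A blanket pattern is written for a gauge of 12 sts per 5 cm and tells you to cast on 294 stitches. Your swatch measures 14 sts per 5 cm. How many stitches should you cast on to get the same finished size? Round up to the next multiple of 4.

Scale factor = 14 / 12 = 1.167.
294 × 14 / 12 = 343.00 sts.
→ 344 sts.

344 stitches.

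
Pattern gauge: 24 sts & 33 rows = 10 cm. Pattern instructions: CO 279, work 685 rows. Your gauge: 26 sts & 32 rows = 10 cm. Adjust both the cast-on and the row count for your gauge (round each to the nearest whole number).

Cast on 302 stitches; work 664 rows.

Stitches: 279 × 26/24 = 302.25 → 302.
Rows: 685 × 32/33 = 664.24 → 664.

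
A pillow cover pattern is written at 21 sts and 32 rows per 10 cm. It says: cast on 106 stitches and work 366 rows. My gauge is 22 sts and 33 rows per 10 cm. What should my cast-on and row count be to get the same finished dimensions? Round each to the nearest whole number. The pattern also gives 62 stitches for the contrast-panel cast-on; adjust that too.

Cast on 111 stitches; work 377 rows; contrast-panel cast-on 65 stitches.

Stitches: 106 × 22/21 = 111.05 → 111.
Rows: 366 × 33/32 = 377.44 → 377.
contrast-panel cast-on: 62 × 22/21 = 64.95 → 65.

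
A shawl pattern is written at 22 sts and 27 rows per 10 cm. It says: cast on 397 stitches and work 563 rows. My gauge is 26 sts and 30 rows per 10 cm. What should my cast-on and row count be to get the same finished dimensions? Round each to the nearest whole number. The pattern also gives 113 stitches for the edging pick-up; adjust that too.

Stitches: 397 × 26/22 = 469.18 → 469.
Rows: 563 × 30/27 = 625.56 → 626.
edging pick-up: 113 × 26/22 = 133.55 → 134.

Cast on 469 stitches; work 626 rows; edging pick-up 134 stitches.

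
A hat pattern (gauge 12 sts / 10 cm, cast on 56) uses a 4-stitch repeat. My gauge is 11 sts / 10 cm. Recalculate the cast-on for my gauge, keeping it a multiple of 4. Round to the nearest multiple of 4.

56 × 11 / 12 = 51.33.
Nearest multiple of 4: 52.

52 stitches.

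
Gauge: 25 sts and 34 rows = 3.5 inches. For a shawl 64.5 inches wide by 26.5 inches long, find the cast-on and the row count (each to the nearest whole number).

Cast on 461 stitches and work 257 rows.

Stitch gauge = 25/3.5 = 7.143 sts/in; 64.5 × 7.143 = 460.71 → 461 sts.
Row gauge = 34/3.5 = 9.714 rows/in; 26.5 × 9.714 = 257.43 → 257 rows.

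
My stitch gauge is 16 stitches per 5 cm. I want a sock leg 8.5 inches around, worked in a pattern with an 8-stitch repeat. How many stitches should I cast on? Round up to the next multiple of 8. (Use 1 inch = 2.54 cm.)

8.5 in = 8.5 × 2.54 = 21.59 cm.
16 / 5 = 3.2 sts/cm.
21.59 × 3.2 = 69.09 sts.
→ 72.

72 stitches.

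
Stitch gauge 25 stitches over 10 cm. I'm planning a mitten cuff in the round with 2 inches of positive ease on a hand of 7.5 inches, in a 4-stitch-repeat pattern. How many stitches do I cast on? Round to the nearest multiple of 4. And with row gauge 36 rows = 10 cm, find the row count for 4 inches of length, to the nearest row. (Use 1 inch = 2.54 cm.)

Finished = 7.5 + 2 = 9.5 inches.
9.5 inches × 2.54 = 24.13 cm.
25/10 = 2.5 sts per cm; 24.13 × 2.5 = 60.33 sts.
Nearest multiple of 4 → 60.
4 inches = 10.16 cm; × 3.6 = 36.58 → 37 rows.

Cast on 60 stitches; work 37 rows.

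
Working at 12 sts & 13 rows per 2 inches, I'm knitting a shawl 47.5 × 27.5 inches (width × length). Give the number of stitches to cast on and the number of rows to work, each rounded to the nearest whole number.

Stitch gauge = 12/2 = 6 sts/in; 47.5 × 6 = 285.00 → 285 sts.
Row gauge = 13/2 = 6.5 rows/in; 27.5 × 6.5 = 178.75 → 179 rows.

Cast on 285 stitches and work 179 rows.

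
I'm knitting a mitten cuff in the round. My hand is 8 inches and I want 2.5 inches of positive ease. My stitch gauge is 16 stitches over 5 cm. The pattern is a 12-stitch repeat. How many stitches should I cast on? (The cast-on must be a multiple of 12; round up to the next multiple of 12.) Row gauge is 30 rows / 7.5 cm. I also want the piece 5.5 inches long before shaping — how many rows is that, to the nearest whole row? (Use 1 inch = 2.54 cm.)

Cast on 96 stitches; work 56 rows.

Finished = 8 + 2.5 = 10.5 inches.
10.5 inches × 2.54 = 26.67 cm.
16/5 = 3.2 sts per cm; 26.67 × 3.2 = 85.34 sts.
Next multiple of 12 → 96.
5.5 inches = 13.97 cm; × 4 = 55.88 → 56 rows.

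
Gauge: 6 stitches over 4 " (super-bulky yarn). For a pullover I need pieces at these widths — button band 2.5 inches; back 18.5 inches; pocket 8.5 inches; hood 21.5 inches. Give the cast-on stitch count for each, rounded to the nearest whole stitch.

button band 4; back 28; pocket 13; hood 32.

Rate = 6/4 = 1.5 sts per in.
button band: 2.5 × 1.5 = 3.75 → 4.
back: 18.5 × 1.5 = 27.75 → 28.
pocket: 8.5 × 1.5 = 12.75 → 13.
hood: 21.5 × 1.5 = 32.25 → 32.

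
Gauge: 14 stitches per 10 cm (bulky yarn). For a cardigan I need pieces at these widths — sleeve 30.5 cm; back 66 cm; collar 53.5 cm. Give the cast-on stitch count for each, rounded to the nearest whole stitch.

Rate = 14/10 = 1.4 sts per cm.
sleeve: 30.5 × 1.4 = 42.70 → 43.
back: 66 × 1.4 = 92.40 → 92.
collar: 53.5 × 1.4 = 74.90 → 75.

sleeve 43; back 92; collar 75.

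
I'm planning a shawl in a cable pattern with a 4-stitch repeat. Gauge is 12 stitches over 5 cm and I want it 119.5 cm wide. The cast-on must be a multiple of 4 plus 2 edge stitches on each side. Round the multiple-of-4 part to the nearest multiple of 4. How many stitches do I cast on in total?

12 / 5 = 2.4 sts per cm.
119.5 × 2.4 = 286.80 sts.
Less 4 edge sts → 282.80 for the repeat.
Nearest multiple of 4: 284.
Add back 4 edge sts → 288.

Cast on 288 stitches.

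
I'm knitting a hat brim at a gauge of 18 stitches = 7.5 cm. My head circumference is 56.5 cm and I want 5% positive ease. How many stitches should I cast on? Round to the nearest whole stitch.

CO 142 sts.

Finished = 56.5 × 1.05 = 59.33 cm.
18 / 7.5 = 2.4 sts per cm.
59.33 × 2.4 = 142.38 sts.
→ 142 sts.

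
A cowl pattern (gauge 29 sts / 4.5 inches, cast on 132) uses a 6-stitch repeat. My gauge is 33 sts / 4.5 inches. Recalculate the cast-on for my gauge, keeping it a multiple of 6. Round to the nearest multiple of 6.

132 × 33 / 29 = 150.21.
Nearest multiple of 6: 150.

Cast on 150 stitches.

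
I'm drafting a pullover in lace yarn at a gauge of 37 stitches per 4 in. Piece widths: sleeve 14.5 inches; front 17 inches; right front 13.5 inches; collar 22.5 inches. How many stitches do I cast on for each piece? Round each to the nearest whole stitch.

Rate = 37/4 = 9.25 sts per in.
sleeve: 14.5 × 9.25 = 134.12 → 134.
front: 17 × 9.25 = 157.25 → 157.
right front: 13.5 × 9.25 = 124.88 → 125.
collar: 22.5 × 9.25 = 208.12 → 208.

sleeve 134; front 157; right front 125; collar 208.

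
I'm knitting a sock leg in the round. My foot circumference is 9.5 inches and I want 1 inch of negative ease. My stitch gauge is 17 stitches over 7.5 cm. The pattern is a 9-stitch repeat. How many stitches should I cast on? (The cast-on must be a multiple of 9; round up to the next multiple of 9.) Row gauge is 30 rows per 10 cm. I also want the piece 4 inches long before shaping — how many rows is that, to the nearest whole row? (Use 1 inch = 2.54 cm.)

Cast on 54 stitches; work 30 rows.

Finished = 9.5 − 1 = 8.5 inches.
8.5 inches × 2.54 = 21.59 cm.
17/7.5 = 2.267 sts per cm; 21.59 × 2.267 = 48.94 sts.
Next multiple of 9 → 54.
4 inches = 10.16 cm; × 3 = 30.48 → 30 rows.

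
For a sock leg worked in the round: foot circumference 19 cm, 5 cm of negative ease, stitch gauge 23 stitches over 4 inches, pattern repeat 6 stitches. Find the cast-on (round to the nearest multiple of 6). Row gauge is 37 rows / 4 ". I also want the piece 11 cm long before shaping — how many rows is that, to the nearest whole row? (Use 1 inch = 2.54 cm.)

Cast on 30 stitches; work 40 rows.

Finished = 19 − 5 = 14 cm.
14 cm × 1/2.54 = 5.51 inches.
23/4 = 5.75 sts per in; 5.51 × 5.75 = 31.69 sts.
Nearest multiple of 6 → 30.
11 cm = 4.33 inches; × 9.25 = 40.06 → 40 rows.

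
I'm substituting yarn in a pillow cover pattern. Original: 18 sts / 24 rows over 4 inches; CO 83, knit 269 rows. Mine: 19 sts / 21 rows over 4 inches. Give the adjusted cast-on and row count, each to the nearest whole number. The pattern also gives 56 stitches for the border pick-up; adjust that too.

Stitches: 83 × 19/18 = 87.61 → 88.
Rows: 269 × 21/24 = 235.38 → 235.
border pick-up: 56 × 19/18 = 59.11 → 59.

Cast on 88 stitches; work 235 rows; border pick-up 59 stitches.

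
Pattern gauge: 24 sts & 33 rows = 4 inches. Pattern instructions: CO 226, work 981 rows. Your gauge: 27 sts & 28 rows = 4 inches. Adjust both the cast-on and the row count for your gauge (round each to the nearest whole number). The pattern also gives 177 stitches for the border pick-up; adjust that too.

Stitches: 226 × 27/24 = 254.25 → 254.
Rows: 981 × 28/33 = 832.36 → 832.
border pick-up: 177 × 27/24 = 199.12 → 199.

Cast on 254 stitches; work 832 rows; border pick-up 199 stitches.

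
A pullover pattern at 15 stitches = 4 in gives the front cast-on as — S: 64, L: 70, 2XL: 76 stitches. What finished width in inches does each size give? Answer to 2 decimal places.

S 17.07 inches; L 18.67 inches; 2XL 20.27 inches.

15/4 = 3.75 sts per in.
S: 64 / 3.75 = 17.067 → 17.07 in.
L: 70 / 3.75 = 18.667 → 18.67 in.
2XL: 76 / 3.75 = 20.267 → 20.27 in.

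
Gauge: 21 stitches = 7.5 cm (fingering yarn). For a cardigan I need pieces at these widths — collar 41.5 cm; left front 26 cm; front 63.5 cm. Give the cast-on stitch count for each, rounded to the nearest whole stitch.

Rate = 21/7.5 = 2.8 sts per cm.
collar: 41.5 × 2.8 = 116.20 → 116.
left front: 26 × 2.8 = 72.80 → 73.
front: 63.5 × 2.8 = 177.80 → 178.

collar 116; left front 73; front 178.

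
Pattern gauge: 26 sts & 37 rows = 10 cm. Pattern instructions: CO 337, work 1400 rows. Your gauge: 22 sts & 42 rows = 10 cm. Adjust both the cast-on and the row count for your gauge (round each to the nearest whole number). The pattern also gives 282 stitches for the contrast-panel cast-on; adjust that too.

Cast on 285 stitches; work 1589 rows; contrast-panel cast-on 239 stitches.

Stitches: 337 × 22/26 = 285.15 → 285.
Rows: 1400 × 42/37 = 1589.19 → 1589.
contrast-panel cast-on: 282 × 22/26 = 238.62 → 239.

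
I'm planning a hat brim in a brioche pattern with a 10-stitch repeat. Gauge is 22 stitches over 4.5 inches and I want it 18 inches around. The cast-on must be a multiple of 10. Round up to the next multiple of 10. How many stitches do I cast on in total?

CO 90 sts.

22 / 4.5 = 4.889 sts per inch.
18 × 4.889 = 88.00 sts.
Next multiple of 10: 90.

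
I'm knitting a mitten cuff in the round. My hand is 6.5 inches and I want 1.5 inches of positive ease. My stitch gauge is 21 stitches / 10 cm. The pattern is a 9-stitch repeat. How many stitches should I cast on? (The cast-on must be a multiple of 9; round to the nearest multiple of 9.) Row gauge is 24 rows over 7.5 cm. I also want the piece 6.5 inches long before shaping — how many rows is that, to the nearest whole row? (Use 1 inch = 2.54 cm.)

Finished = 6.5 + 1.5 = 8 inches.
8 inches × 2.54 = 20.32 cm.
21/10 = 2.1 sts per cm; 20.32 × 2.1 = 42.67 sts.
Nearest multiple of 9 → 45.
6.5 inches = 16.51 cm; × 3.2 = 52.83 → 53 rows.

Cast on 45 stitches; work 53 rows.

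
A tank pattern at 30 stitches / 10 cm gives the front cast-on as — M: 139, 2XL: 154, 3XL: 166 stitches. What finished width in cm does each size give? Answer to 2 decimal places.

30/10 = 3 sts per cm.
M: 139 / 3 = 46.333 → 46.33 cm.
2XL: 154 / 3 = 51.333 → 51.33 cm.
3XL: 166 / 3 = 55.333 → 55.33 cm.

M 46.33 cm; 2XL 51.33 cm; 3XL 55.33 cm.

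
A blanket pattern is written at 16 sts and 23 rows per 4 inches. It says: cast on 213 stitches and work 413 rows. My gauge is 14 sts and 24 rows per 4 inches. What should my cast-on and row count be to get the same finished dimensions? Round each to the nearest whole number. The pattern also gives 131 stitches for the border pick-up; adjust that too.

Cast on 186 stitches; work 431 rows; border pick-up 115 stitches.

Stitches: 213 × 14/16 = 186.38 → 186.
Rows: 413 × 24/23 = 430.96 → 431.
border pick-up: 131 × 14/16 = 114.62 → 115.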